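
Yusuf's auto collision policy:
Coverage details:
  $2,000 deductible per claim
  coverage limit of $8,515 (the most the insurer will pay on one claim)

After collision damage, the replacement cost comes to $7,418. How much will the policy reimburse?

Subtract the deductible: $7,418 − $2,000 = $5,418.
$5,418 is within the $8,515 limit, so the insurer pays $5,418.

$5,418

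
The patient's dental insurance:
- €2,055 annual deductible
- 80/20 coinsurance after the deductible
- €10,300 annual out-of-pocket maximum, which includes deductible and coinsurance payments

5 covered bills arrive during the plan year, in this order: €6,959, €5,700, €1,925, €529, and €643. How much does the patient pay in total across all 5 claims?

#1 (€6,959): €2,055 finishes the deductible; €4,904 goes to coinsurance; patient's 20% is €980.80. Patient owes €3,035.80 (running OOP €3,035.80).
#2 (€5,700): deductible already satisfied, so patient's share is 20% × €5,700 = €1,140. Patient pays €1,140; OOP now €4,175.80.
#3 (€1,925): deductible already satisfied, so patient's share is 20% × €1,925 = €385. Patient pays €385; OOP now €4,560.80.
#4 (€529): 20% coinsurance on €529 = €105.80. Patient pays €105.80; OOP now €4,666.60.
#5 (€643): deductible met; 20% of €643 = €128.60. Patient owes €128.60 (running OOP €4,795.20).
Total paid by the patient: €3,035.80 + €1,140 + €385 + €105.80 + €128.60 = €4,795.20.

€4,795.20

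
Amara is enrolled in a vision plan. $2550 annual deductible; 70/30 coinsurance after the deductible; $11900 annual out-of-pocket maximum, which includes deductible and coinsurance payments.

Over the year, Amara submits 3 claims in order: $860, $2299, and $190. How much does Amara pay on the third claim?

Claim 1 ($860): entire amount goes to the deductible. Member pays $860; OOP now $860.
Claim 2 ($2299): $1690 finishes the deductible; $609 goes to coinsurance; member's 30% is $182.70. Member pays $1872.70; OOP now $2732.70.
Claim 3 ($190): deductible met; 30% of $190 = $57. Member pays $57; OOP now $2789.70.

$57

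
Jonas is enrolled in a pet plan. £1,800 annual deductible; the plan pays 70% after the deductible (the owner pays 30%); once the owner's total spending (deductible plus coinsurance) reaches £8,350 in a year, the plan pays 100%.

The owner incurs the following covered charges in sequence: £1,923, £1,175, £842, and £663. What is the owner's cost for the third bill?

#1 (£1,923): £1,800 finishes the deductible; £123 goes to coinsurance; 30% of £123 = £36.90. Cost to owner: £1,836.90. OOP to date £1,836.90.
#2 (£1,175): 30% coinsurance on £1,175 = £352.50. Owner pays £352.50; OOP now £2,189.40.
#3 (£842): deductible already satisfied, so owner's share is 30% × £842 = £252.60. Owner pays £252.60; OOP now £2,442.

£252.60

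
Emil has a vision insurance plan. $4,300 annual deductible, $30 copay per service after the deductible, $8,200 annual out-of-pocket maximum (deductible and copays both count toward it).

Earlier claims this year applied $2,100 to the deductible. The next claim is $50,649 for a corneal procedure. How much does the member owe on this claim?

$2,230

Deductible still to meet: $4,300 − $2,100 = $2,200.
After the $2,200 deductible portion, $50,649 − $2,200 = $48,449 is subject to the copay.
Copay on this service: $30.
Member responsibility before any cap: $2,200 + $30 = $2,230.
Total out-of-pocket so far would be $2,100 + $2,230 = $4,330, below the $8,200 cap — no reduction.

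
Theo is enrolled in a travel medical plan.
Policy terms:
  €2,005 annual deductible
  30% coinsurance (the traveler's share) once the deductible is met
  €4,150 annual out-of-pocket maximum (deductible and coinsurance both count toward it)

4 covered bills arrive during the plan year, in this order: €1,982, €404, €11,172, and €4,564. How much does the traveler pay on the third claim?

€2,030.70

Claim 1 — €1,982: all of it applies to the deductible. Traveler owes €1,982 (running OOP €1,982).
Claim 2 — €404: €23 to deductible, leaving €381; coinsurance €381 × 30% = €114.30. Traveler owes €137.30 (running OOP €2,119.30).
Claim 3 — €11,172: deductible already satisfied, so traveler's share is 30% × €11,172 = €3,351.60. Adding that to €2,119.30 gives €5,470.90, past the €4,150 cap; traveler pays only €4,150 − €2,119.30 = €2,030.70.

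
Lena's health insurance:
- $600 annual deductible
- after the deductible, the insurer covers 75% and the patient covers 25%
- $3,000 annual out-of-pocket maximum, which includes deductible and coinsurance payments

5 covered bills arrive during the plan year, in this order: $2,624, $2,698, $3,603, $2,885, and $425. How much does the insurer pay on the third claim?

$2,702.25

Bill 1, $2,624: $600 to deductible, leaving $2,024; patient's 25% is $506. Patient owes $1,106 (running OOP $1,106). Insurer: $2,624 − $1,106 = $1,518.
Bill 2, $2,698: deductible already satisfied, so patient's share is 25% × $2,698 = $674.50. Cost to patient: $674.50. OOP to date $1,780.50. Insurer: $2,698 − $674.50 = $2,023.50.
Bill 3, $3,603: deductible met; 25% of $3,603 = $900.75. Patient owes $900.75 (running OOP $2,681.25). Insurer: $3,603 − $900.75 = $2,702.25.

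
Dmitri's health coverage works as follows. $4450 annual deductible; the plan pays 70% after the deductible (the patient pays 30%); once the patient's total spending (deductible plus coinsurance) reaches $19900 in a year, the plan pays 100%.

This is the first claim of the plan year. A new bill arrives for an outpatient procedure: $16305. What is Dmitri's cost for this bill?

$8006.50

The full $4450 deductible is still open; $4450 of this bill applies to it.
That leaves $16305 − $4450 = $11855 for coinsurance.
Coinsurance: $11855 × 30% = $3556.50.
So the patient owes $4450 + $3556.50 = $8006.50 before any cap.
Year-to-date out-of-pocket becomes $0 + $8006.50 = $8006.50, still under the $19900 maximum, so no cap applies.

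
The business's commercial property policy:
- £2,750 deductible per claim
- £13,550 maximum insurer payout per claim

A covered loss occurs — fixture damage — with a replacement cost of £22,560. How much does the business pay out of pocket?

Less the £2,750 deductible: £22,560 − £2,750 = £19,810.
The £13,550 per-incident cap binds; insurer pays £13,550.
Business's share is the uncovered remainder: £22,560 − £13,550 = £9,010.

£9,010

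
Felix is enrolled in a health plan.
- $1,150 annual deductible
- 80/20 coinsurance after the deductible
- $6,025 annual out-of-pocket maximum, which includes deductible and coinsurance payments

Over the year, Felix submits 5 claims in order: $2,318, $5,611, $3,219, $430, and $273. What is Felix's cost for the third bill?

$643.80

Bill 1, $2,318: deductible takes $1,150, $1,168 remains; 20% of $1,168 = $233.60. Patient pays $1,383.60; OOP now $1,383.60.
Bill 2, $5,611: deductible met; 20% of $5,611 = $1,122.20. Patient pays $1,122.20; OOP now $2,505.80.
Bill 3, $3,219: 20% coinsurance on $3,219 = $643.80. Patient owes $643.80 (running OOP $3,149.60).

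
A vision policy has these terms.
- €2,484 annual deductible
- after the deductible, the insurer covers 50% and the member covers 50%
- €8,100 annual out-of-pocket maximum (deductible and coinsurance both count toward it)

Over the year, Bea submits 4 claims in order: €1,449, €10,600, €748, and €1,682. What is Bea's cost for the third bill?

Claim 1 — €1,449: entire amount goes to the deductible. Member owes €1,449 (running OOP €1,449).
Claim 2 — €10,600: €1,035 finishes the deductible; €9,565 goes to coinsurance; coinsurance €9,565 × 50% = €4,782.50. Member owes €5,817.50 (running OOP €7,266.50).
Claim 3 — €748: deductible already satisfied, so member's share is 50% × €748 = €374. Cost to member: €374. OOP to date €7,640.50.

€374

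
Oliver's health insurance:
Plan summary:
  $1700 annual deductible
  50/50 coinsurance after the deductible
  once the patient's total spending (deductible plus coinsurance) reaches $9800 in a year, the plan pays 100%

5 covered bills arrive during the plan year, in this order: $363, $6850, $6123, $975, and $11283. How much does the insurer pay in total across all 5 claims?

Claim 1 — $363: all of it applies to the deductible. Cost to patient: $363. OOP to date $363. Insurer: $363 − $363 = $0.
Claim 2 — $6850: $1337 finishes the deductible; $5513 goes to coinsurance; coinsurance $5513 × 50% = $2756.50. Patient owes $4093.50 (running OOP $4456.50). Insurer: $6850 − $4093.50 = $2756.50.
Claim 3 — $6123: deductible already satisfied, so patient's share is 50% × $6123 = $3061.50. Patient pays $3061.50; OOP now $7518. Plan pays $6123 − $3061.50 = $3061.50.
Claim 4 — $975: 50% coinsurance on $975 = $487.50. Patient owes $487.50 (running OOP $8005.50). Plan pays $975 − $487.50 = $487.50.
Claim 5 — $11283: deductible already satisfied, so patient's share is 50% × $11283 = $5641.50. That would push OOP to $13647, over the $9800 cap, so patient pays $9800 − $8005.50 = $1794.50. Plan pays $11283 − $1794.50 = $9488.50.
Insurer total = bills − patient's total = $25594 − $9800 = $15794.

$15794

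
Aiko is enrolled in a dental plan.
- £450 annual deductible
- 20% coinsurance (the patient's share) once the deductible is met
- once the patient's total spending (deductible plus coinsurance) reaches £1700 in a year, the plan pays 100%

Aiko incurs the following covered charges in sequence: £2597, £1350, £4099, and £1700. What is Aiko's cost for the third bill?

£550.60

Claim 1 (£2597): £450 finishes the deductible; £2147 goes to coinsurance; patient's 20% is £429.40. Patient owes £879.40 (running OOP £879.40).
Claim 2 (£1350): deductible already satisfied, so patient's share is 20% × £1350 = £270. Patient pays £270; OOP now £1149.40.
Claim 3 (£4099): deductible already satisfied, so patient's share is 20% × £4099 = £819.80. OOP would hit £1969.20 > £1700, so the cap limits the patient to £1700 − £1149.40 = £550.60.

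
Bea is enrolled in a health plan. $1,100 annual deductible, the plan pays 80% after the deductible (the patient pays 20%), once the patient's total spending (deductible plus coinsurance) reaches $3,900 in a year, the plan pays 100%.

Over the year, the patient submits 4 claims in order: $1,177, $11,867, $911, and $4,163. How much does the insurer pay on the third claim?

Bill 1, $1,177: deductible takes $1,100, $77 remains; coinsurance $77 × 20% = $15.40. Patient pays $1,115.40; OOP now $1,115.40. Insurer: $1,177 − $1,115.40 = $61.60.
Bill 2, $11,867: 20% coinsurance on $11,867 = $2,373.40. Patient pays $2,373.40; OOP now $3,488.80. Insurer: $11,867 − $2,373.40 = $9,493.60.
Bill 3, $911: deductible met; 20% of $911 = $182.20. Cost to patient: $182.20. OOP to date $3,671. Plan pays $911 − $182.20 = $728.80.

$728.80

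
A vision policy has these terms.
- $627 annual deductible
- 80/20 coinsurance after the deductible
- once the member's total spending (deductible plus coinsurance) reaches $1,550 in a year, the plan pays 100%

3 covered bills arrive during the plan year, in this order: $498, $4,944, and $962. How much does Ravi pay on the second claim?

$1,052

Claim 1 ($498): entire amount goes to the deductible. Member pays $498; OOP now $498.
Claim 2 ($4,944): $129 to deductible, leaving $4,815; coinsurance $4,815 × 20% = $963. Claim cost before the cap: $129 + $963 = $1,092. Adding that to $498 gives $1,590, past the $1,550 cap; member pays only $1,550 − $498 = $1,052.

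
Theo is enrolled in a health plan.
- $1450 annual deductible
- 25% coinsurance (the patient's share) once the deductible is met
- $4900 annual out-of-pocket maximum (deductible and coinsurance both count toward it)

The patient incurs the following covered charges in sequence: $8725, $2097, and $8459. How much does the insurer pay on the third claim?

Claim 1 ($8725): $1450 finishes the deductible; $7275 goes to coinsurance; patient's 25% is $1818.75. Patient owes $3268.75 (running OOP $3268.75). Insurer: $8725 − $3268.75 = $5456.25.
Claim 2 ($2097): deductible met; 25% of $2097 = $524.25. Patient owes $524.25 (running OOP $3793). Plan pays $2097 − $524.25 = $1572.75.
Claim 3 ($8459): deductible already satisfied, so patient's share is 25% × $8459 = $2114.75. Adding that to $3793 gives $5907.75, past the $4900 cap; patient pays only $4900 − $3793 = $1107. Plan pays $8459 − $1107 = $7352.

$7352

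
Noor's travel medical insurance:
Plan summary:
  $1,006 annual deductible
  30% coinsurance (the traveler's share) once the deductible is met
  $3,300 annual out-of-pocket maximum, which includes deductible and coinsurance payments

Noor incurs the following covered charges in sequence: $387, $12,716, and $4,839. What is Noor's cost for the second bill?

$2,913

Claim 1 — $387: all of it applies to the deductible. Traveler owes $387 (running OOP $387).
Claim 2 — $12,716: deductible takes $619, $12,097 remains; coinsurance $12,097 × 30% = $3,629.10. Claim cost before the cap: $619 + $3,629.10 = $4,248.10. OOP would hit $4,635.10 > $3,300, so the cap limits the traveler to $3,300 − $387 = $2,913.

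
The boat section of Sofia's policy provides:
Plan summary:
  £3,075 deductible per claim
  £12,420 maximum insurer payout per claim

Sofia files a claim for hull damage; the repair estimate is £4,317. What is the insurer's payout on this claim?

£1,242

After the deductible, £4,317 − £3,075 = £1,242 remains.
That's under the £12,420 cap, so the insurer reimburses the full £1,242.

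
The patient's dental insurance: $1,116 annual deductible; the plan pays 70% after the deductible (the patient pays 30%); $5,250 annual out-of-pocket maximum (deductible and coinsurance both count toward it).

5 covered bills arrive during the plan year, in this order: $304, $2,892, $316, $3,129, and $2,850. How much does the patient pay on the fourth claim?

$938.70

Bill 1, $304: entire amount goes to the deductible. Cost to patient: $304. OOP to date $304.
Bill 2, $2,892: $812 finishes the deductible; $2,080 goes to coinsurance; 30% of $2,080 = $624. Patient owes $1,436 (running OOP $1,740).
Bill 3, $316: 30% coinsurance on $316 = $94.80. Cost to patient: $94.80. OOP to date $1,834.80.
Bill 4, $3,129: deductible already satisfied, so patient's share is 30% × $3,129 = $938.70. Patient pays $938.70; OOP now $2,773.50.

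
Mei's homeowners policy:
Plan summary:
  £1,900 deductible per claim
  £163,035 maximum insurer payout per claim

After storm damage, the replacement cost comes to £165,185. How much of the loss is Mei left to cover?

£2,150

After the deductible, £165,185 − £1,900 = £163,285 remains.
Since £163,285 > £163,035, the payout is capped at £163,035.
The homeowner bears the rest of the original loss: £165,185 − £163,035 = £2,150.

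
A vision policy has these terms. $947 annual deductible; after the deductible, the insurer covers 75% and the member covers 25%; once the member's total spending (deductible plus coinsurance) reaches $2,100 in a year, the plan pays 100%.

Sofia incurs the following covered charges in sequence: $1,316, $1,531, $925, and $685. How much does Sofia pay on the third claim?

$231.25

Claim 1 ($1,316): $947 to deductible, leaving $369; coinsurance $369 × 25% = $92.25. Cost to member: $1,039.25. OOP to date $1,039.25.
Claim 2 ($1,531): deductible already satisfied, so member's share is 25% × $1,531 = $382.75. Member owes $382.75 (running OOP $1,422).
Claim 3 ($925): deductible met; 25% of $925 = $231.25. Cost to member: $231.25. OOP to date $1,653.25.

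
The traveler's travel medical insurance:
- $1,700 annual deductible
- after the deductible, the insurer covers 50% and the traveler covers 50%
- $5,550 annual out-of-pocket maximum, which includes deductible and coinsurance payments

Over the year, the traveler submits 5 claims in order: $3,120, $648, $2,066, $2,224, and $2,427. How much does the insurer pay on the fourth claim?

$1,112

Bill 1, $3,120: $1,700 finishes the deductible; $1,420 goes to coinsurance; 50% of $1,420 = $710. Traveler pays $2,410; OOP now $2,410. Plan pays $3,120 − $2,410 = $710.
Bill 2, $648: deductible already satisfied, so traveler's share is 50% × $648 = $324. Traveler pays $324; OOP now $2,734. Insurer: $648 − $324 = $324.
Bill 3, $2,066: 50% coinsurance on $2,066 = $1,033. Traveler pays $1,033; OOP now $3,767. Insurer: $2,066 − $1,033 = $1,033.
Bill 4, $2,224: deductible already satisfied, so traveler's share is 50% × $2,224 = $1,112. Traveler pays $1,112; OOP now $4,879. Plan pays $2,224 − $1,112 = $1,112.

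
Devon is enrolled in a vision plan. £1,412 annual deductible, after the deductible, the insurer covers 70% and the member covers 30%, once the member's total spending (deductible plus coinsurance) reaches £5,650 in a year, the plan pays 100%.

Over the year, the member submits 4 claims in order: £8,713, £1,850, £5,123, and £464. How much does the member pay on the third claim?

Claim 1 (£8,713): £1,412 finishes the deductible; £7,301 goes to coinsurance; member's 30% is £2,190.30. Member owes £3,602.30 (running OOP £3,602.30).
Claim 2 (£1,850): deductible already satisfied, so member's share is 30% × £1,850 = £555. Cost to member: £555. OOP to date £4,157.30.
Claim 3 (£5,123): deductible met; 30% of £5,123 = £1,536.90. Adding that to £4,157.30 gives £5,694.20, past the £5,650 cap; member pays only £5,650 − £4,157.30 = £1,492.70.

£1,492.70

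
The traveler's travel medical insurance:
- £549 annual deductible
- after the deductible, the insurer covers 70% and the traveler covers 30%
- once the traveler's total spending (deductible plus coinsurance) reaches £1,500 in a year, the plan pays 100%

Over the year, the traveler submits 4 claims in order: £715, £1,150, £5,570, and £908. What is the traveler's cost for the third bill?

£556.20

Claim 1 (£715): £549 to deductible, leaving £166; traveler's 30% is £49.80. Cost to traveler: £598.80. OOP to date £598.80.
Claim 2 (£1,150): 30% coinsurance on £1,150 = £345. Traveler owes £345 (running OOP £943.80).
Claim 3 (£5,570): 30% coinsurance on £5,570 = £1,671. Adding that to £943.80 gives £2,614.80, past the £1,500 cap; traveler pays only £1,500 − £943.80 = £556.20.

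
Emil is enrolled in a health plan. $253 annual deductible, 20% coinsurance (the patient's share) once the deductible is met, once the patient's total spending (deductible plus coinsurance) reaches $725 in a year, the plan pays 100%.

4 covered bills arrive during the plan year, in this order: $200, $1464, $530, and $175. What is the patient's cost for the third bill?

Claim 1 — $200: entire amount goes to the deductible. Patient owes $200 (running OOP $200).
Claim 2 — $1464: deductible takes $53, $1411 remains; patient's 20% is $282.20. Patient pays $335.20; OOP now $535.20.
Claim 3 — $530: deductible met; 20% of $530 = $106. Patient owes $106 (running OOP $641.20).

$106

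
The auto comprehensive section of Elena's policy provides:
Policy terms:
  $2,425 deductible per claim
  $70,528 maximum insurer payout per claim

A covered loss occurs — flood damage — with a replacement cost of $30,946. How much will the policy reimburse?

$28,521

Subtract the deductible: $30,946 − $2,425 = $28,521.
$28,521 is within the $70,528 limit, so the insurer pays $28,521.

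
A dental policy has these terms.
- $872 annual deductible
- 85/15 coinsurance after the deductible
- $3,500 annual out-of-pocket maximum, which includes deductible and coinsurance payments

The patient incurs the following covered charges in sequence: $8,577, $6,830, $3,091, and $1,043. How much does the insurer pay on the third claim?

Claim 1 ($8,577): $872 to deductible, leaving $7,705; 15% of $7,705 = $1,155.75. Patient owes $2,027.75 (running OOP $2,027.75). Insurer: $8,577 − $2,027.75 = $6,549.25.
Claim 2 ($6,830): deductible already satisfied, so patient's share is 15% × $6,830 = $1,024.50. Patient pays $1,024.50; OOP now $3,052.25. Insurer: $6,830 − $1,024.50 = $5,805.50.
Claim 3 ($3,091): deductible met; 15% of $3,091 = $463.65. Adding that to $3,052.25 gives $3,515.90, past the $3,500 cap; patient pays only $3,500 − $3,052.25 = $447.75. Insurer: $3,091 − $447.75 = $2,643.25.

$2,643.25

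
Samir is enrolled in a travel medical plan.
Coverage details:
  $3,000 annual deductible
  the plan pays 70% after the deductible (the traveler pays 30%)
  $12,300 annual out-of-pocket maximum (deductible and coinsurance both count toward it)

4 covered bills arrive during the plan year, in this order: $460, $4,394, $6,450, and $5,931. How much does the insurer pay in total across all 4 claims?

$9,964.50

Claim 1 — $460: fully absorbed by the deductible. Traveler owes $460 (running OOP $460). Plan pays $460 − $460 = $0.
Claim 2 — $4,394: deductible takes $2,540, $1,854 remains; coinsurance $1,854 × 30% = $556.20. Traveler owes $3,096.20 (running OOP $3,556.20). Insurer: $4,394 − $3,096.20 = $1,297.80.
Claim 3 — $6,450: deductible already satisfied, so traveler's share is 30% × $6,450 = $1,935. Traveler owes $1,935 (running OOP $5,491.20). Insurer: $6,450 − $1,935 = $4,515.
Claim 4 — $5,931: deductible met; 30% of $5,931 = $1,779.30. Cost to traveler: $1,779.30. OOP to date $7,270.50. Plan pays $5,931 − $1,779.30 = $4,151.70.
Insurer total = bills − traveler's total = $17,235 − $7,270.50 = $9,964.50.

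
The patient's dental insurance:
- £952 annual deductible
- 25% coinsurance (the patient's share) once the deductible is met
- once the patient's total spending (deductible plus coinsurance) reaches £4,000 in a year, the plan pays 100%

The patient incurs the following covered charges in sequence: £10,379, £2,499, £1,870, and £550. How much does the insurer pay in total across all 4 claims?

Bill 1, £10,379: deductible takes £952, £9,427 remains; 25% of £9,427 = £2,356.75. Patient pays £3,308.75; OOP now £3,308.75. Insurer: £10,379 − £3,308.75 = £7,070.25.
Bill 2, £2,499: deductible already satisfied, so patient's share is 25% × £2,499 = £624.75. Patient pays £624.75; OOP now £3,933.50. Plan pays £2,499 − £624.75 = £1,874.25.
Bill 3, £1,870: 25% coinsurance on £1,870 = £467.50. Adding that to £3,933.50 gives £4,401, past the £4,000 cap; patient pays only £4,000 − £3,933.50 = £66.50. Plan pays £1,870 − £66.50 = £1,803.50.
Bill 4, £550: 25% coinsurance on £550 = £137.50. That would push OOP to £4,137.50, over the £4,000 cap, so patient pays £4,000 − £4,000 = £0. Insurer: £550 − £0 = £550.
Insurer total = bills − patient's total = £15,298 − £4,000 = £11,298.

£11,298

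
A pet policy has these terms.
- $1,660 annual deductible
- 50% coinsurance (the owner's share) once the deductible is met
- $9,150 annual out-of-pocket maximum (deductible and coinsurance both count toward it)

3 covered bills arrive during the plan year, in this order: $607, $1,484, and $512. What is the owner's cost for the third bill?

$256

#1 ($607): all of it applies to the deductible. Owner owes $607 (running OOP $607).
#2 ($1,484): deductible takes $1,053, $431 remains; 50% of $431 = $215.50. Owner pays $1,268.50; OOP now $1,875.50.
#3 ($512): 50% coinsurance on $512 = $256. Owner owes $256 (running OOP $2,131.50).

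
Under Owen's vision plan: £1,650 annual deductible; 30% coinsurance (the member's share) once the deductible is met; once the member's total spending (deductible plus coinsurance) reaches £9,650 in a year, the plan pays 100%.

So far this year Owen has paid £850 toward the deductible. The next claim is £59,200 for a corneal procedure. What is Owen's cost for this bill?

£8,800

Remaining deductible: £1,650 − £850 = £800.
That leaves £59,200 − £800 = £58,400 for coinsurance.
Coinsurance: £58,400 × 30% = £17,520.
So the member owes £800 + £17,520 = £18,320 before any cap.
Year-to-date out-of-pocket would reach £850 + £18,320 = £19,170, above the £9,650 maximum, so the member pays only £9,650 − £850 = £8,800.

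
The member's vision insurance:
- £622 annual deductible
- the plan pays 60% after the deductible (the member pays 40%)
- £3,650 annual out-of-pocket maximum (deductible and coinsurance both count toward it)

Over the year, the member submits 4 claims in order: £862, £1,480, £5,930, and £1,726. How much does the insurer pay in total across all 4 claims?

£6,348

#1 (£862): £622 to deductible, leaving £240; member's 40% is £96. Member owes £718 (running OOP £718). Plan pays £862 − £718 = £144.
#2 (£1,480): deductible already satisfied, so member's share is 40% × £1,480 = £592. Cost to member: £592. OOP to date £1,310. Insurer: £1,480 − £592 = £888.
#3 (£5,930): 40% coinsurance on £5,930 = £2,372. Adding that to £1,310 gives £3,682, past the £3,650 cap; member pays only £3,650 − £1,310 = £2,340. Plan pays £5,930 − £2,340 = £3,590.
#4 (£1,726): deductible met; 40% of £1,726 = £690.40. That would push OOP to £4,340.40, over the £3,650 cap, so member pays £3,650 − £3,650 = £0. Insurer: £1,726 − £0 = £1,726.
Insurer total = bills − member's total = £9,998 − £3,650 = £6,348.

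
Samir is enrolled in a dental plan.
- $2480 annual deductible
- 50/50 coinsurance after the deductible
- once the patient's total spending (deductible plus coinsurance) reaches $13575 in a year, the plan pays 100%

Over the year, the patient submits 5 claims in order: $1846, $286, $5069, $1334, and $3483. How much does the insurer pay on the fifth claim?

$1741.50

Bill 1, $1846: all of it applies to the deductible. Patient owes $1846 (running OOP $1846). Insurer: $1846 − $1846 = $0.
Bill 2, $286: fully absorbed by the deductible. Patient pays $286; OOP now $2132. Plan pays $286 − $286 = $0.
Bill 3, $5069: $348 to deductible, leaving $4721; 50% of $4721 = $2360.50. Patient pays $2708.50; OOP now $4840.50. Plan pays $5069 − $2708.50 = $2360.50.
Bill 4, $1334: 50% coinsurance on $1334 = $667. Patient owes $667 (running OOP $5507.50). Plan pays $1334 − $667 = $667.
Bill 5, $3483: deductible met; 50% of $3483 = $1741.50. Patient pays $1741.50; OOP now $7249. Plan pays $3483 − $1741.50 = $1741.50.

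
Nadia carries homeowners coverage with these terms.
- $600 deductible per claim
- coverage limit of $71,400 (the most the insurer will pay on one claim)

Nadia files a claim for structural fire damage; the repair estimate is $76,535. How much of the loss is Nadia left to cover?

$5,135

Subtract the deductible: $76,535 − $600 = $75,935.
Since $75,935 > $71,400, the payout is capped at $71,400.
The homeowner bears the rest of the original loss: $76,535 − $71,400 = $5,135.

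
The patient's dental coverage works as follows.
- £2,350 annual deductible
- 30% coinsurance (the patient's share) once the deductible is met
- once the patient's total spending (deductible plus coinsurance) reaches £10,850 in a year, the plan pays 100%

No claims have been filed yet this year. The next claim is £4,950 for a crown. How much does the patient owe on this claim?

£3,130

Nothing has been paid toward the £2,350 deductible, so the first £2,350 of this charge is applied there.
That leaves £4,950 − £2,350 = £2,600 for coinsurance.
30% of £2,600 = £780 falls to the patient.
Patient responsibility before any cap: £2,350 + £780 = £3,130.
Year-to-date out-of-pocket becomes £0 + £3,130 = £3,130, still under the £10,850 maximum, so no cap applies.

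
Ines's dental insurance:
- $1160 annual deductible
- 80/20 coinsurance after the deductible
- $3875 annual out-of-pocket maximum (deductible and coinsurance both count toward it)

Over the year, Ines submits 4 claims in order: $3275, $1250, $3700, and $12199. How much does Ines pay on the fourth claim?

$1302

#1 ($3275): $1160 to deductible, leaving $2115; coinsurance $2115 × 20% = $423. Patient owes $1583 (running OOP $1583).
#2 ($1250): 20% coinsurance on $1250 = $250. Patient pays $250; OOP now $1833.
#3 ($3700): 20% coinsurance on $3700 = $740. Patient owes $740 (running OOP $2573).
#4 ($12199): deductible already satisfied, so patient's share is 20% × $12199 = $2439.80. That would push OOP to $5012.80, over the $3875 cap, so patient pays $3875 − $2573 = $1302.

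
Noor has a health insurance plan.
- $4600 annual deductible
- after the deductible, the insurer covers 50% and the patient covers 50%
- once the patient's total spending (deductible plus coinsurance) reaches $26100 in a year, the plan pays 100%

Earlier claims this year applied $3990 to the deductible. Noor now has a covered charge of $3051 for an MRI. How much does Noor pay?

$1830.50

Deductible still to meet: $4600 − $3990 = $610.
After the $610 deductible portion, $3051 − $610 = $2441 is subject to coinsurance.
Patient's 50% share of $2441 is $1220.50.
Patient responsibility before any cap: $610 + $1220.50 = $1830.50.
Cumulative spending $3990 + $1830.50 = $5820.50 stays under the $26100 maximum.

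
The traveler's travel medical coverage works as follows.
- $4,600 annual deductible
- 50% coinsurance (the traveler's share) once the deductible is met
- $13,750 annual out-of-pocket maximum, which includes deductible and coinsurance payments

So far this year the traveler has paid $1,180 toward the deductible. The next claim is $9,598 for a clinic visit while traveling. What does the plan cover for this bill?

Remaining deductible: $4,600 − $1,180 = $3,420.
The remaining $6,178 (= $9,598 − $3,420) moves to coinsurance.
Coinsurance: $6,178 × 50% = $3,089.
That puts the traveler's cost at $3,420 + $3,089 = $6,509 before any cap.
Year-to-date out-of-pocket becomes $1,180 + $6,509 = $7,689, still under the $13,750 maximum, so no cap applies.
The plan picks up $9,598 − $6,509 = $3,089.

$3,089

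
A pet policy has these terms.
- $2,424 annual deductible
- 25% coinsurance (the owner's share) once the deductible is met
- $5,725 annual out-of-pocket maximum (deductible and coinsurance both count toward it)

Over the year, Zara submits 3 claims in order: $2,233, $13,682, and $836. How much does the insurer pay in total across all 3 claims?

$11,026

Claim 1 — $2,233: all of it applies to the deductible. Cost to owner: $2,233. OOP to date $2,233. Insurer: $2,233 − $2,233 = $0.
Claim 2 — $13,682: $191 finishes the deductible; $13,491 goes to coinsurance; 25% of $13,491 = $3,372.75. Together that's $191 + $3,372.75 = $3,563.75. OOP would hit $5,796.75 > $5,725, so the cap limits the owner to $5,725 − $2,233 = $3,492. Plan pays $13,682 − $3,492 = $10,190.
Claim 3 — $836: deductible met; 25% of $836 = $209. Adding that to $5,725 gives $5,934, past the $5,725 cap; owner pays only $5,725 − $5,725 = $0. Plan pays $836 − $0 = $836.
Insurer total: $0 + $10,190 + $836 = $11,026.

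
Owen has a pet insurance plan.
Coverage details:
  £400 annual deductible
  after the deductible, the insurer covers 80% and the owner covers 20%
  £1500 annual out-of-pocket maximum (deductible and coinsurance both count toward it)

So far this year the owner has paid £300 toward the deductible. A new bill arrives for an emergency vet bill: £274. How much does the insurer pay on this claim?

£139.20

Remaining deductible: £400 − £300 = £100.
That leaves £274 − £100 = £174 for coinsurance.
Coinsurance: £174 × 20% = £34.80.
That puts the owner's cost at £100 + £34.80 = £134.80 before any cap.
Total out-of-pocket so far would be £300 + £134.80 = £434.80, below the £1500 cap — no reduction.
The plan picks up £274 − £134.80 = £139.20.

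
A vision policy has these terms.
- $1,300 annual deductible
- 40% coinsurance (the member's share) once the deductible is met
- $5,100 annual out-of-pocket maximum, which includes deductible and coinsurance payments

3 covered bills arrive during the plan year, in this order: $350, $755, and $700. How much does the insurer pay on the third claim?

$303

Bill 1, $350: all of it applies to the deductible. Cost to member: $350. OOP to date $350. Insurer: $350 − $350 = $0.
Bill 2, $755: entire amount goes to the deductible. Member pays $755; OOP now $1,105. Insurer: $755 − $755 = $0.
Bill 3, $700: $195 to deductible, leaving $505; 40% of $505 = $202. Cost to member: $397. OOP to date $1,502. Insurer: $700 − $397 = $303.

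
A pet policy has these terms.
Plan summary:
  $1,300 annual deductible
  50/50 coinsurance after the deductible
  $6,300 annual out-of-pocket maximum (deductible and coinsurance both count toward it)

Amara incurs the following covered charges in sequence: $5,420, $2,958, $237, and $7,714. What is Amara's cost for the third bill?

$118.50

Bill 1, $5,420: deductible takes $1,300, $4,120 remains; coinsurance $4,120 × 50% = $2,060. Owner owes $3,360 (running OOP $3,360).
Bill 2, $2,958: deductible met; 50% of $2,958 = $1,479. Owner owes $1,479 (running OOP $4,839).
Bill 3, $237: 50% coinsurance on $237 = $118.50. Owner pays $118.50; OOP now $4,957.50.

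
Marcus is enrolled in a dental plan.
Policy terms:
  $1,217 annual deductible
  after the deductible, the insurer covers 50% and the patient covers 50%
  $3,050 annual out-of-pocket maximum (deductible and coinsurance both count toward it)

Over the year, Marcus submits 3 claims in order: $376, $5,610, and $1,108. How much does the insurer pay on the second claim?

Claim 1 — $376: fully absorbed by the deductible. Patient owes $376 (running OOP $376). Plan pays $376 − $376 = $0.
Claim 2 — $5,610: deductible takes $841, $4,769 remains; coinsurance $4,769 × 50% = $2,384.50. Deductible plus coinsurance: $841 + $2,384.50 = $3,225.50. That would push OOP to $3,601.50, over the $3,050 cap, so patient pays $3,050 − $376 = $2,674. Plan pays $5,610 − $2,674 = $2,936.

$2,936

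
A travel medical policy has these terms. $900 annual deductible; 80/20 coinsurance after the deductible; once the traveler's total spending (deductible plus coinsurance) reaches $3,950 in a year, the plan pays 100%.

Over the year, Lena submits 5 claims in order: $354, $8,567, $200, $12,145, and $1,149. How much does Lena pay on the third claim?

Claim 1 ($354): fully absorbed by the deductible. Traveler owes $354 (running OOP $354).
Claim 2 ($8,567): deductible takes $546, $8,021 remains; coinsurance $8,021 × 20% = $1,604.20. Traveler owes $2,150.20 (running OOP $2,504.20).
Claim 3 ($200): deductible met; 20% of $200 = $40. Traveler pays $40; OOP now $2,544.20.

$40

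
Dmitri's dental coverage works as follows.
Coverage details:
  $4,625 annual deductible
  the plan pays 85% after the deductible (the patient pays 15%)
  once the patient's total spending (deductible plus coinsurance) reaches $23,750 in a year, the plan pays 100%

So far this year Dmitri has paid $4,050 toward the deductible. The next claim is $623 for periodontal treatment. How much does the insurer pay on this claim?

$40.80

Deductible still to meet: $4,625 − $4,050 = $575.
That leaves $623 − $575 = $48 for coinsurance.
Patient's 15% share of $48 is $7.20.
So the patient owes $575 + $7.20 = $582.20 before any cap.
Total out-of-pocket so far would be $4,050 + $582.20 = $4,632.20, below the $23,750 cap — no reduction.
Insurer pays the balance: $623 − $582.20 = $40.80.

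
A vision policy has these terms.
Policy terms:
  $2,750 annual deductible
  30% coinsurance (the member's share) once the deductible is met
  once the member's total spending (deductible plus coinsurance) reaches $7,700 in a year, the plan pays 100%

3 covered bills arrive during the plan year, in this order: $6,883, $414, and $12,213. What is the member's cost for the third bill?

$3,585.90

Bill 1, $6,883: $2,750 to deductible, leaving $4,133; 30% of $4,133 = $1,239.90. Member pays $3,989.90; OOP now $3,989.90.
Bill 2, $414: deductible met; 30% of $414 = $124.20. Member owes $124.20 (running OOP $4,114.10).
Bill 3, $12,213: deductible met; 30% of $12,213 = $3,663.90. OOP would hit $7,778 > $7,700, so the cap limits the member to $7,700 − $4,114.10 = $3,585.90.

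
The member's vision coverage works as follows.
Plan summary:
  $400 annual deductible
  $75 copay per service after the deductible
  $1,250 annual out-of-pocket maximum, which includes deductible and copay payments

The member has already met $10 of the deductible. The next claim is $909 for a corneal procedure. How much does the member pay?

Deductible still to meet: $400 − $10 = $390.
That leaves $909 − $390 = $519 for the copay.
Copay on this service: $75.
That puts the member's cost at $390 + $75 = $465 before any cap.
Year-to-date out-of-pocket becomes $10 + $465 = $475, still under the $1,250 maximum, so no cap applies.

$465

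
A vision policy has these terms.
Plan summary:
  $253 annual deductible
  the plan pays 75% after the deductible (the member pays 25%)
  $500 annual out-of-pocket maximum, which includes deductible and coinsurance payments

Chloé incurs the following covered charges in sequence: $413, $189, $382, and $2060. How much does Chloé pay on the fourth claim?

$64.25

Claim 1 ($413): $253 to deductible, leaving $160; 25% of $160 = $40. Cost to member: $293. OOP to date $293.
Claim 2 ($189): 25% coinsurance on $189 = $47.25. Member owes $47.25 (running OOP $340.25).
Claim 3 ($382): deductible met; 25% of $382 = $95.50. Cost to member: $95.50. OOP to date $435.75.
Claim 4 ($2060): deductible already satisfied, so member's share is 25% × $2060 = $515. That would push OOP to $950.75, over the $500 cap, so member pays $500 − $435.75 = $64.25.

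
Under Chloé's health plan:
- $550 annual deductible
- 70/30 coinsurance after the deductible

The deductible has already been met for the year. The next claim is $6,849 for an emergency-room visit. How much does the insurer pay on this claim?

With the deductible met, the entire $6,849 is subject to coinsurance.
30% of $6,849 = $2,054.70 falls to the patient.
The insurer covers the remainder: $6,849 − $2,054.70 = $4,794.30.

$4,794.30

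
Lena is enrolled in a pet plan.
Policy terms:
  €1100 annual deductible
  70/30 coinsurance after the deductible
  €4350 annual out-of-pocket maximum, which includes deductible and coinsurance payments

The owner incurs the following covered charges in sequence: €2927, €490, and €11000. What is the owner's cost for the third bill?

€2554.90

Claim 1 — €2927: €1100 finishes the deductible; €1827 goes to coinsurance; owner's 30% is €548.10. Owner owes €1648.10 (running OOP €1648.10).
Claim 2 — €490: 30% coinsurance on €490 = €147. Cost to owner: €147. OOP to date €1795.10.
Claim 3 — €11000: deductible met; 30% of €11000 = €3300. That would push OOP to €5095.10, over the €4350 cap, so owner pays €4350 − €1795.10 = €2554.90.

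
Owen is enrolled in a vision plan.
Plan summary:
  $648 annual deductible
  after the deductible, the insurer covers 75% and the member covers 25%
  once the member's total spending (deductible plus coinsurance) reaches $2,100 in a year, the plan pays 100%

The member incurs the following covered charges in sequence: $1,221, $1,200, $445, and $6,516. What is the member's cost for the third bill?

Bill 1, $1,221: deductible takes $648, $573 remains; member's 25% is $143.25. Member owes $791.25 (running OOP $791.25).
Bill 2, $1,200: deductible met; 25% of $1,200 = $300. Member pays $300; OOP now $1,091.25.
Bill 3, $445: 25% coinsurance on $445 = $111.25. Cost to member: $111.25. OOP to date $1,202.50.

$111.25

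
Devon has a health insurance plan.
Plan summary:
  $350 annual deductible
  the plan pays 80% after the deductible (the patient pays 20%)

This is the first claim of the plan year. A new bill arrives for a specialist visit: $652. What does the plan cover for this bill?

$241.60

Nothing has been paid toward the $350 deductible, so the first $350 of this charge is applied there.
The remaining $302 (= $652 − $350) moves to coinsurance.
20% of $302 = $60.40 falls to the patient.
So the patient owes $350 + $60.40 = $410.40.
Insurer pays the balance: $652 − $410.40 = $241.60.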